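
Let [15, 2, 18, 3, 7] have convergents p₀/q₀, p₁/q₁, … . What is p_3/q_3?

1750/113

Using pₖ = aₖpₖ₋₁ + pₖ₋₂, qₖ = aₖqₖ₋₁ + qₖ₋₂ (with p₋₁=1, p₋₂=0, q₋₁=0, q₋₂=1):
  k=0: a=15, p=15, q=1
  k=1: a=2, p=31, q=2
  k=2: a=18, p=573, q=37
  k=3: a=3, p=1750, q=113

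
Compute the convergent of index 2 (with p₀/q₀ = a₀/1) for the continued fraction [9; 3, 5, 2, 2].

149/16

Using pₖ = aₖpₖ₋₁ + pₖ₋₂, qₖ = aₖqₖ₋₁ + qₖ₋₂ (with p₋₁=1, p₋₂=0, q₋₁=0, q₋₂=1):
  k=0: a=9, p=9, q=1
  k=1: a=3, p=28, q=3
  k=2: a=5, p=149, q=16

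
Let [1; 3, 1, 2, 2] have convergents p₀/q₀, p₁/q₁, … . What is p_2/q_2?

5/4

Using pₖ = aₖpₖ₋₁ + pₖ₋₂, qₖ = aₖqₖ₋₁ + qₖ₋₂ (with p₋₁=1, p₋₂=0, q₋₁=0, q₋₂=1):
  k=0: a=1, p=1, q=1
  k=1: a=3, p=4, q=3
  k=2: a=1, p=5, q=4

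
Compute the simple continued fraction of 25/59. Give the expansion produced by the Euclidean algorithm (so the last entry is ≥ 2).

[0; 2, 2, 1, 3, 2]

25 = 0×59 + 25
59 = 2×25 + 9
25 = 2×9 + 7
9 = 1×7 + 2
7 = 3×2 + 1
2 = 2×1 + 0  (stop)
So 25/59 = [0; 2, 2, 1, 3, 2].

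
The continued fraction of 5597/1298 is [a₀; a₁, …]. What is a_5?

5597 = 4·1298 + 405   →  a_0 = 4
1298 = 3·405 + 83   →  a_1 = 3
405 = 4·83 + 73   →  a_2 = 4
83 = 1·73 + 10   →  a_3 = 1
73 = 7·10 + 3   →  a_4 = 7
10 = 3·3 + 1   →  a_5 = 3

3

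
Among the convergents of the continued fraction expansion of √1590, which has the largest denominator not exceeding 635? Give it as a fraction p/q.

25161/631

√1590 = [39; 1, 6, 1, 78, …] (period length 4).
Convergents:
  p_0/q_0 = 39/1
  p_1/q_1 = 40/1
  p_2/q_2 = 279/7
  p_3/q_3 = 319/8
  p_4/q_4 = 25161/631
  p_5/q_5 = 25480/639
q_4 = 631 ≤ 635 < 639 = q_5, so the answer is 25161/631.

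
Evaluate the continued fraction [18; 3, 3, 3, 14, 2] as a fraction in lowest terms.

Fold from the inside: start with 2/1.
  14 + 1/2 = 29/2
  3 + 2/29 = 89/29
  3 + 29/89 = 296/89
  3 + 89/296 = 977/296
  18 + 296/977 = 17882/977

17882/977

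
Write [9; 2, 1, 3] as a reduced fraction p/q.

Fold from the inside: start with 3/1.
  1 + 1/3 = 4/3
  2 + 3/4 = 11/4
  9 + 4/11 = 103/11

103/11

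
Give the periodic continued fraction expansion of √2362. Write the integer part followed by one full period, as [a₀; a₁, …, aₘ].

[48; 1, 1, 1, 1, 96]

a₀ = ⌊√2362⌋ = 48.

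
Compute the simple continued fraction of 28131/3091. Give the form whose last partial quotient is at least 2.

28131 = 9·3091 + 312
3091 = 9·312 + 283
312 = 1·283 + 29
283 = 9·29 + 22
29 = 1·22 + 7
22 = 3·7 + 1
7 = 7·1 + 0  (stop)
So 28131/3091 = [9; 9, 1, 9, 1, 3, 7].

[9; 9, 1, 9, 1, 3, 7]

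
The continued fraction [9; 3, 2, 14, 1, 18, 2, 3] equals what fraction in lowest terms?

135953/14639

Using pₖ = aₖpₖ₋₁ + pₖ₋₂ and qₖ = aₖqₖ₋₁ + qₖ₋₂:
  k=0: a=9, p=9, q=1
  k=1: a=3, p=28, q=3
  k=2: a=2, p=65, q=7
  k=3: a=14, p=938, q=101
  k=4: a=1, p=1003, q=108
  k=5: a=18, p=18992, q=2045
  k=6: a=2, p=38987, q=4198
  k=7: a=3, p=135953, q=14639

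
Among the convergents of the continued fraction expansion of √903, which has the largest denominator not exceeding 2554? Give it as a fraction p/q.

√903 = [30; 20, 60, …] (period length 2).
Convergents:
  p_0/q_0 = 30/1
  p_1/q_1 = 601/20
  p_2/q_2 = 36090/1201
  p_3/q_3 = 722401/24040
q_2 = 1201 ≤ 2554 < 24040 = q_3, so the answer is 36090/1201.

36090/1201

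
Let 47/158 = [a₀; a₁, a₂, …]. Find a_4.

47 = 0·158 + 47   →  a_0 = 0
158 = 3·47 + 17   →  a_1 = 3
47 = 2·17 + 13   →  a_2 = 2
17 = 1·13 + 4   →  a_3 = 1
13 = 3·4 + 1   →  a_4 = 3

3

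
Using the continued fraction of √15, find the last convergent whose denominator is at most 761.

1921/496

√15 = [3; 1, 6, …] (period length 2).
Convergents:
  p_0/q_0 = 3/1
  p_1/q_1 = 4/1
  p_2/q_2 = 27/7
  p_3/q_3 = 31/8
  p_4/q_4 = 213/55
  p_5/q_5 = 244/63
  p_6/q_6 = 1677/433
  p_7/q_7 = 1921/496
  p_8/q_8 = 13203/3409
q_7 = 496 ≤ 761 < 3409 = q_8, so the answer is 1921/496.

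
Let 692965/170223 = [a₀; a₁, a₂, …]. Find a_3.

692965 = 4·170223 + 12073   →  a_0 = 4
170223 = 14·12073 + 1201   →  a_1 = 14
12073 = 10·1201 + 63   →  a_2 = 10
1201 = 19·63 + 4   →  a_3 = 19

19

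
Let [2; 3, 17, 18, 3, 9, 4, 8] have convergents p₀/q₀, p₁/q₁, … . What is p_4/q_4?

6676/2869

Using pₖ = aₖpₖ₋₁ + pₖ₋₂, qₖ = aₖqₖ₋₁ + qₖ₋₂ (with p₋₁=1, p₋₂=0, q₋₁=0, q₋₂=1):
  k=0: a=2, p=2, q=1
  k=1: a=3, p=7, q=3
  k=2: a=17, p=121, q=52
  k=3: a=18, p=2185, q=939
  k=4: a=3, p=6676, q=2869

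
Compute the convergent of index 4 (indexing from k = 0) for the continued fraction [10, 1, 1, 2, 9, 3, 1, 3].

Using pₖ = aₖpₖ₋₁ + pₖ₋₂, qₖ = aₖqₖ₋₁ + qₖ₋₂ (with p₋₁=1, p₋₂=0, q₋₁=0, q₋₂=1):
  k=0: a=10, p=10, q=1
  k=1: a=1, p=11, q=1
  k=2: a=1, p=21, q=2
  k=3: a=2, p=53, q=5
  k=4: a=9, p=498, q=47

498/47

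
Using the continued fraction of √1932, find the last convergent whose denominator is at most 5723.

85052/1935

√1932 = [43; 1, 20, 1, 86, …] (period length 4).
Convergents:
  p_0/q_0 = 43/1
  p_1/q_1 = 44/1
  p_2/q_2 = 923/21
  p_3/q_3 = 967/22
  p_4/q_4 = 84085/1913
  p_5/q_5 = 85052/1935
  p_6/q_6 = 1785125/40613
q_5 = 1935 ≤ 5723 < 40613 = q_6, so the answer is 85052/1935.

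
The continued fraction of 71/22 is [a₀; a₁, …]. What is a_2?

2

71 = 3·22 + 5   →  a_0 = 3
22 = 4·5 + 2   →  a_1 = 4
5 = 2·2 + 1   →  a_2 = 2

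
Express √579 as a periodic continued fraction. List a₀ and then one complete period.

[24; 16, 48]

a₀ = ⌊√579⌋ = 24.
With m₀=0, d₀=1 and mₖ₊₁ = dₖaₖ − mₖ, dₖ₊₁ = (n − mₖ₊₁²)/dₖ, aₖ₊₁ = ⌊(a₀+mₖ₊₁)/dₖ₊₁⌋:
  k=1: m=24, d=3, a=16
  k=2: m=24, d=1, a=48
d=1 and a=2a₀=48 at k=2, so the next step gives (m, d) = (24, 3) again — its k=1 value — and the period has length 2.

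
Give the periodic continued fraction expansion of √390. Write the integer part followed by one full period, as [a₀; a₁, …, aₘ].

[19; 1, 2, 1, 38]

a₀ = ⌊√390⌋ = 19.
With m₀=0, d₀=1 and mₖ₊₁ = dₖaₖ − mₖ, dₖ₊₁ = (n − mₖ₊₁²)/dₖ, aₖ₊₁ = ⌊(a₀+mₖ₊₁)/dₖ₊₁⌋:
  k=1: m=19, d=29, a=1
  k=2: m=10, d=10, a=2
  k=3: m=10, d=29, a=1
  k=4: m=19, d=1, a=38
d=1 and a=2a₀=38 at k=4, so the next step gives (m, d) = (19, 29) again — its k=1 value — and the period has length 4.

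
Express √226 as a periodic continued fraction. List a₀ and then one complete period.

[15; 30]

a₀ = ⌊√226⌋ = 15.
With m₀=0, d₀=1 and mₖ₊₁ = dₖaₖ − mₖ, dₖ₊₁ = (n − mₖ₊₁²)/dₖ, aₖ₊₁ = ⌊(a₀+mₖ₊₁)/dₖ₊₁⌋:
  k=1: m=15, d=1, a=30
d=1 and a=2a₀=30 at k=1, so the next step gives (m, d) = (15, 1) again — its k=1 value — and the period has length 1.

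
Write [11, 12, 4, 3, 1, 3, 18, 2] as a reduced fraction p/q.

Using pₖ = aₖpₖ₋₁ + pₖ₋₂ and qₖ = aₖqₖ₋₁ + qₖ₋₂:
  k=0: a=11, p=11, q=1
  k=1: a=12, p=133, q=12
  k=2: a=4, p=543, q=49
  k=3: a=3, p=1762, q=159
  k=4: a=1, p=2305, q=208
  k=5: a=3, p=8677, q=783
  k=6: a=18, p=158491, q=14302
  k=7: a=2, p=325659, q=29387

325659/29387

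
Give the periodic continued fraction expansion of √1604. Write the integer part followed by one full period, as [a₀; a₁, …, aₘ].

[40; 20, 80]

a₀ = ⌊√1604⌋ = 40.
With m₀=0, d₀=1 and mₖ₊₁ = dₖaₖ − mₖ, dₖ₊₁ = (n − mₖ₊₁²)/dₖ, aₖ₊₁ = ⌊(a₀+mₖ₊₁)/dₖ₊₁⌋:
  k=1: m=40, d=4, a=20
  k=2: m=40, d=1, a=80
d=1 and a=2a₀=80 at k=2, so the next step gives (m, d) = (40, 4) again — its k=1 value — and the period has length 2.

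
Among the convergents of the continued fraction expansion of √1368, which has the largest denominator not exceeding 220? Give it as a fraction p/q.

√1368 = [36; 1, 72, …] (period length 2).
Convergents:
  p_0/q_0 = 36/1
  p_1/q_1 = 37/1
  p_2/q_2 = 2700/73
  p_3/q_3 = 2737/74
  p_4/q_4 = 199764/5401
q_3 = 74 ≤ 220 < 5401 = q_4, so the answer is 2737/74.

2737/74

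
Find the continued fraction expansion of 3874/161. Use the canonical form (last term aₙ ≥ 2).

[24; 16, 10]

3874 = 24·161 + 10
161 = 16·10 + 1
10 = 10·1 + 0  (stop)
So 3874/161 = [24; 16, 10].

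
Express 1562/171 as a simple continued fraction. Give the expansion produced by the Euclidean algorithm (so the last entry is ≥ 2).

[9; 7, 2, 3, 3]

1562 = 9×171 + 23
171 = 7×23 + 10
23 = 2×10 + 3
10 = 3×3 + 1
3 = 3×1 + 0  (stop)
So 1562/171 = [9; 7, 2, 3, 3].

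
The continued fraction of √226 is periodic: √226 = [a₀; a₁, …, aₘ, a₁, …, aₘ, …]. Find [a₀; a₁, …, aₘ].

[15; 30]

a₀ = ⌊√226⌋ = 15.
With m₀=0, d₀=1 and mₖ₊₁ = dₖaₖ − mₖ, dₖ₊₁ = (n − mₖ₊₁²)/dₖ, aₖ₊₁ = ⌊(a₀+mₖ₊₁)/dₖ₊₁⌋:
  k=1: m=15, d=1, a=30
d=1 and a=2a₀=30 at k=1, so the next step gives (m, d) = (15, 1) again — its k=1 value — and the period has length 1.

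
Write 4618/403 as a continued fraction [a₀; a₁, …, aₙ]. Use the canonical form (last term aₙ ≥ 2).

4618 = 11*403 + 185
403 = 2*185 + 33
185 = 5*33 + 20
33 = 1*20 + 13
20 = 1*13 + 7
13 = 1*7 + 6
7 = 1*6 + 1
6 = 6*1 + 0  (stop)
So 4618/403 = [11; 2, 5, 1, 1, 1, 1, 6].

[11; 2, 5, 1, 1, 1, 1, 6]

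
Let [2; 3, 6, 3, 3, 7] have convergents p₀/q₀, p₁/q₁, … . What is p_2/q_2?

Using pₖ = aₖpₖ₋₁ + pₖ₋₂, qₖ = aₖqₖ₋₁ + qₖ₋₂ (with p₋₁=1, p₋₂=0, q₋₁=0, q₋₂=1):
  k=0: a=2, p=2, q=1
  k=1: a=3, p=7, q=3
  k=2: a=6, p=44, q=19

44/19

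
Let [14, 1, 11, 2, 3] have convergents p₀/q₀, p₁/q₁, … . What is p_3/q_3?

373/25

Using pₖ = aₖpₖ₋₁ + pₖ₋₂, qₖ = aₖqₖ₋₁ + qₖ₋₂ (with p₋₁=1, p₋₂=0, q₋₁=0, q₋₂=1):
  k=0: a=14, p=14, q=1
  k=1: a=1, p=15, q=1
  k=2: a=11, p=179, q=12
  k=3: a=2, p=373, q=25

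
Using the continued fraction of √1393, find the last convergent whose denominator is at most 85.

√1393 = [37; 3, 10, 3, 74, …] (period length 4).
Convergents:
  p_0/q_0 = 37/1
  p_1/q_1 = 112/3
  p_2/q_2 = 1157/31
  p_3/q_3 = 3583/96
q_2 = 31 ≤ 85 < 96 = q_3, so the answer is 1157/31.

1157/31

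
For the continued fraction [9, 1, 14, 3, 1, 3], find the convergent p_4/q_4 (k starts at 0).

606/61

Using pₖ = aₖpₖ₋₁ + pₖ₋₂, qₖ = aₖqₖ₋₁ + qₖ₋₂ (with p₋₁=1, p₋₂=0, q₋₁=0, q₋₂=1):
  k=0: a=9, p=9, q=1
  k=1: a=1, p=10, q=1
  k=2: a=14, p=149, q=15
  k=3: a=3, p=457, q=46
  k=4: a=1, p=606, q=61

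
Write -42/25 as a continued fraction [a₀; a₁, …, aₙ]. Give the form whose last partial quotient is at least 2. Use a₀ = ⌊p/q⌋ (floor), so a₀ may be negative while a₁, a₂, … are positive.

-42 = -2*25 + 8
25 = 3*8 + 1
8 = 8*1 + 0  (stop)
So -42/25 = [-2; 3, 8].

[-2; 3, 8]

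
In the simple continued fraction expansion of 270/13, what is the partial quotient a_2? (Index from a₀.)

3

270 = 20·13 + 10   →  a_0 = 20
13 = 1·10 + 3   →  a_1 = 1
10 = 3·3 + 1   →  a_2 = 3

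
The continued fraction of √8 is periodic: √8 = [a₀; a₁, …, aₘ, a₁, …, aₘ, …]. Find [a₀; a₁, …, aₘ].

[2; 1, 4]

a₀ = ⌊√8⌋ = 2.
With m₀=0, d₀=1 and mₖ₊₁ = dₖaₖ − mₖ, dₖ₊₁ = (n − mₖ₊₁²)/dₖ, aₖ₊₁ = ⌊(a₀+mₖ₊₁)/dₖ₊₁⌋:
  k=1: m=2, d=4, a=1
  k=2: m=2, d=1, a=4
d=1 and a=2a₀=4 at k=2, so the next step gives (m, d) = (2, 4) again — its k=1 value — and the period has length 2.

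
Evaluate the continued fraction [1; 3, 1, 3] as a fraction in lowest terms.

Fold from the inside: start with 3/1.
  1 + 1/3 = 4/3
  3 + 3/4 = 15/4
  1 + 4/15 = 19/15

19/15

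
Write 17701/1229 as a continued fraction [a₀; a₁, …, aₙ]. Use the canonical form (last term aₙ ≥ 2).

[14; 2, 2, 14, 17]

17701 = 14·1229 + 495
1229 = 2·495 + 239
495 = 2·239 + 17
239 = 14·17 + 1
17 = 17·1 + 0  (stop)
So 17701/1229 = [14; 2, 2, 14, 17].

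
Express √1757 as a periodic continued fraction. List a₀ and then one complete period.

[41; 1, 10, 1, 82]

a₀ = ⌊√1757⌋ = 41.
With m₀=0, d₀=1 and mₖ₊₁ = dₖaₖ − mₖ, dₖ₊₁ = (n − mₖ₊₁²)/dₖ, aₖ₊₁ = ⌊(a₀+mₖ₊₁)/dₖ₊₁⌋:
  k=1: m=41, d=76, a=1
  k=2: m=35, d=7, a=10
  k=3: m=35, d=76, a=1
  k=4: m=41, d=1, a=82
d=1 and a=2a₀=82 at k=4, so the next step gives (m, d) = (41, 76) again — its k=1 value — and the period has length 4.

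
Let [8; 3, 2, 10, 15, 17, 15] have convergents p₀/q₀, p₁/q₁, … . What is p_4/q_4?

9133/1102

Using pₖ = aₖpₖ₋₁ + pₖ₋₂, qₖ = aₖqₖ₋₁ + qₖ₋₂ (with p₋₁=1, p₋₂=0, q₋₁=0, q₋₂=1):
  k=0: a=8, p=8, q=1
  k=1: a=3, p=25, q=3
  k=2: a=2, p=58, q=7
  k=3: a=10, p=605, q=73
  k=4: a=15, p=9133, q=1102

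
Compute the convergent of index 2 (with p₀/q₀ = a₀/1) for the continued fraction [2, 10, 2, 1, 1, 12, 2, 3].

44/21

Using pₖ = aₖpₖ₋₁ + pₖ₋₂, qₖ = aₖqₖ₋₁ + qₖ₋₂ (with p₋₁=1, p₋₂=0, q₋₁=0, q₋₂=1):
  k=0: a=2, p=2, q=1
  k=1: a=10, p=21, q=10
  k=2: a=2, p=44, q=21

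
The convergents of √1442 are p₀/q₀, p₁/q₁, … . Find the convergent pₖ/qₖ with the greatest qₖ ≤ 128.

√1442 = [37; 1, 36, 1, 74, …] (period length 4).
Convergents:
  p_0/q_0 = 37/1
  p_1/q_1 = 38/1
  p_2/q_2 = 1405/37
  p_3/q_3 = 1443/38
  p_4/q_4 = 108187/2849
q_3 = 38 ≤ 128 < 2849 = q_4, so the answer is 1443/38.

1443/38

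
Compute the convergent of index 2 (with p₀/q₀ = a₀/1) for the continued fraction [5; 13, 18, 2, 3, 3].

1193/235

Using pₖ = aₖpₖ₋₁ + pₖ₋₂, qₖ = aₖqₖ₋₁ + qₖ₋₂ (with p₋₁=1, p₋₂=0, q₋₁=0, q₋₂=1):
  k=0: a=5, p=5, q=1
  k=1: a=13, p=66, q=13
  k=2: a=18, p=1193, q=235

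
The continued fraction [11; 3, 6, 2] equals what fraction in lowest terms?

Fold from the inside: start with 2/1.
  6 + 1/2 = 13/2
  3 + 2/13 = 41/13
  11 + 13/41 = 464/41

464/41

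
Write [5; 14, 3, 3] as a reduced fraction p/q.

725/143

Fold from the inside: start with 3/1.
  3 + 1/3 = 10/3
  14 + 3/10 = 143/10
  5 + 10/143 = 725/143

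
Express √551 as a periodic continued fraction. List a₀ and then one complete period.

[23; 2, 8, 1, 8, 2, 46]

a₀ = ⌊√551⌋ = 23.
With m₀=0, d₀=1 and mₖ₊₁ = dₖaₖ − mₖ, dₖ₊₁ = (n − mₖ₊₁²)/dₖ, aₖ₊₁ = ⌊(a₀+mₖ₊₁)/dₖ₊₁⌋:
  k=1: m=23, d=22, a=2
  k=2: m=21, d=5, a=8
  k=3: m=19, d=38, a=1
  k=4: m=19, d=5, a=8
  k=5: m=21, d=22, a=2
  k=6: m=23, d=1, a=46
d=1 and a=2a₀=46 at k=6, so the next step gives (m, d) = (23, 22) again — its k=1 value — and the period has length 6.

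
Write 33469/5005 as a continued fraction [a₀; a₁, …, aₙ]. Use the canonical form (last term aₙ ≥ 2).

[6; 1, 2, 5, 9, 1, 9, 3]

33469 = 6×5005 + 3439
5005 = 1×3439 + 1566
3439 = 2×1566 + 307
1566 = 5×307 + 31
307 = 9×31 + 28
31 = 1×28 + 3
28 = 9×3 + 1
3 = 3×1 + 0  (stop)
So 33469/5005 = [6; 1, 2, 5, 9, 1, 9, 3].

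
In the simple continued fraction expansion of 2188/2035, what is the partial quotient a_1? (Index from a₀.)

2188 = 1·2035 + 153   →  a_0 = 1
2035 = 13·153 + 46   →  a_1 = 13

13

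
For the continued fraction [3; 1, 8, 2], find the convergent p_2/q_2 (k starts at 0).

35/9

Using pₖ = aₖpₖ₋₁ + pₖ₋₂, qₖ = aₖqₖ₋₁ + qₖ₋₂ (with p₋₁=1, p₋₂=0, q₋₁=0, q₋₂=1):
  k=0: a=3, p=3, q=1
  k=1: a=1, p=4, q=1
  k=2: a=8, p=35, q=9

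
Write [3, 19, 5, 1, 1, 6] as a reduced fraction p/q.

4215/1381

Using pₖ = aₖpₖ₋₁ + pₖ₋₂ and qₖ = aₖqₖ₋₁ + qₖ₋₂:
  k=0: a=3, p=3, q=1
  k=1: a=19, p=58, q=19
  k=2: a=5, p=293, q=96
  k=3: a=1, p=351, q=115
  k=4: a=1, p=644, q=211
  k=5: a=6, p=4215, q=1381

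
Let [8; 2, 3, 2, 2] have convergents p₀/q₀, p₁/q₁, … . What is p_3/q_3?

Using pₖ = aₖpₖ₋₁ + pₖ₋₂, qₖ = aₖqₖ₋₁ + qₖ₋₂ (with p₋₁=1, p₋₂=0, q₋₁=0, q₋₂=1):
  k=0: a=8, p=8, q=1
  k=1: a=2, p=17, q=2
  k=2: a=3, p=59, q=7
  k=3: a=2, p=135, q=16

135/16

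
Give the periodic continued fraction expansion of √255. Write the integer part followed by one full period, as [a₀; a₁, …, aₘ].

a₀ = ⌊√255⌋ = 15.
With m₀=0, d₀=1 and mₖ₊₁ = dₖaₖ − mₖ, dₖ₊₁ = (n − mₖ₊₁²)/dₖ, aₖ₊₁ = ⌊(a₀+mₖ₊₁)/dₖ₊₁⌋:
  k=1: m=15, d=30, a=1
  k=2: m=15, d=1, a=30
d=1 and a=2a₀=30 at k=2, so the next step gives (m, d) = (15, 30) again — its k=1 value — and the period has length 2.

[15; 1, 30]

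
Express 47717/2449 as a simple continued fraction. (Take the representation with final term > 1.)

47717 = 19*2449 + 1186
2449 = 2*1186 + 77
1186 = 15*77 + 31
77 = 2*31 + 15
31 = 2*15 + 1
15 = 15*1 + 0  (stop)
So 47717/2449 = [19; 2, 15, 2, 2, 15].

[19; 2, 15, 2, 2, 15]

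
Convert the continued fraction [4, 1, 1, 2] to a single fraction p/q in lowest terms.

Using pₖ = aₖpₖ₋₁ + pₖ₋₂ and qₖ = aₖqₖ₋₁ + qₖ₋₂:
  k=0: a=4, p=4, q=1
  k=1: a=1, p=5, q=1
  k=2: a=1, p=9, q=2
  k=3: a=2, p=23, q=5

23/5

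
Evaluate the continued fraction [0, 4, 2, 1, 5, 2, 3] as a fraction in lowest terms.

128/557

Fold from the inside: start with 3/1.
  2 + 1/3 = 7/3
  5 + 3/7 = 38/7
  1 + 7/38 = 45/38
  2 + 38/45 = 128/45
  4 + 45/128 = 557/128
  0 + 128/557 = 128/557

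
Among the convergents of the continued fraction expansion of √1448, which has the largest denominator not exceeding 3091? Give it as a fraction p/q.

54986/1445

√1448 = [38; 19, 76, …] (period length 2).
Convergents:
  p_0/q_0 = 38/1
  p_1/q_1 = 723/19
  p_2/q_2 = 54986/1445
  p_3/q_3 = 1045457/27474
q_2 = 1445 ≤ 3091 < 27474 = q_3, so the answer is 54986/1445.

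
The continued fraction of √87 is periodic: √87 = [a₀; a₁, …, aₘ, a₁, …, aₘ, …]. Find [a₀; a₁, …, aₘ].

a₀ = ⌊√87⌋ = 9.
With m₀=0, d₀=1 and mₖ₊₁ = dₖaₖ − mₖ, dₖ₊₁ = (n − mₖ₊₁²)/dₖ, aₖ₊₁ = ⌊(a₀+mₖ₊₁)/dₖ₊₁⌋:
  k=1: m=9, d=6, a=3
  k=2: m=9, d=1, a=18
d=1 and a=2a₀=18 at k=2, so the next step gives (m, d) = (9, 6) again — its k=1 value — and the period has length 2.

[9; 3, 18]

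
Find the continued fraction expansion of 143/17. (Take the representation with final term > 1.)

143 = 8×17 + 7
17 = 2×7 + 3
7 = 2×3 + 1
3 = 3×1 + 0  (stop)
So 143/17 = [8; 2, 2, 3].

[8; 2, 2, 3]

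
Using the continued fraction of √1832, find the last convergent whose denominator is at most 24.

214/5

√1832 = [42; 1, 4, 21, 4, 1, 84, …] (period length 6).
Convergents:
  p_0/q_0 = 42/1
  p_1/q_1 = 43/1
  p_2/q_2 = 214/5
  p_3/q_3 = 4537/106
q_2 = 5 ≤ 24 < 106 = q_3, so the answer is 214/5.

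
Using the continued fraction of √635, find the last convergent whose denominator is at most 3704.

√635 = [25; 5, 50, …] (period length 2).
Convergents:
  p_0/q_0 = 25/1
  p_1/q_1 = 126/5
  p_2/q_2 = 6325/251
  p_3/q_3 = 31751/1260
  p_4/q_4 = 1593875/63251
q_3 = 1260 ≤ 3704 < 63251 = q_4, so the answer is 31751/1260.

31751/1260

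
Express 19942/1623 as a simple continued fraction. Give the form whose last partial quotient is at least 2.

[12; 3, 2, 14, 16]

19942 = 12×1623 + 466
1623 = 3×466 + 225
466 = 2×225 + 16
225 = 14×16 + 1
16 = 16×1 + 0  (stop)
So 19942/1623 = [12; 3, 2, 14, 16].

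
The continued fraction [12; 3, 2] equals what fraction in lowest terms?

Fold from the inside: start with 2/1.
  3 + 1/2 = 7/2
  12 + 2/7 = 86/7

86/7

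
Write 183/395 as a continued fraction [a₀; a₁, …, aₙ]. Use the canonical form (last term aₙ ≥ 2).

183 = 0×395 + 183
395 = 2×183 + 29
183 = 6×29 + 9
29 = 3×9 + 2
9 = 4×2 + 1
2 = 2×1 + 0  (stop)
So 183/395 = [0; 2, 6, 3, 4, 2].

[0; 2, 6, 3, 4, 2]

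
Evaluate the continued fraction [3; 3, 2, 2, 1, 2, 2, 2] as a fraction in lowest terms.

Using pₖ = aₖpₖ₋₁ + pₖ₋₂ and qₖ = aₖqₖ₋₁ + qₖ₋₂:
  k=0: a=3, p=3, q=1
  k=1: a=3, p=10, q=3
  k=2: a=2, p=23, q=7
  k=3: a=2, p=56, q=17
  k=4: a=1, p=79, q=24
  k=5: a=2, p=214, q=65
  k=6: a=2, p=507, q=154
  k=7: a=2, p=1228, q=373

1228/373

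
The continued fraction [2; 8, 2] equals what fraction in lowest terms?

36/17

Fold from the inside: start with 2/1.
  8 + 1/2 = 17/2
  2 + 2/17 = 36/17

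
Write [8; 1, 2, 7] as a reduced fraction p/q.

191/22

Using pₖ = aₖpₖ₋₁ + pₖ₋₂ and qₖ = aₖqₖ₋₁ + qₖ₋₂:
  k=0: a=8, p=8, q=1
  k=1: a=1, p=9, q=1
  k=2: a=2, p=26, q=3
  k=3: a=7, p=191, q=22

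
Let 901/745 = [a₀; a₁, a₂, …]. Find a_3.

3

901 = 1·745 + 156   →  a_0 = 1
745 = 4·156 + 121   →  a_1 = 4
156 = 1·121 + 35   →  a_2 = 1
121 = 3·35 + 16   →  a_3 = 3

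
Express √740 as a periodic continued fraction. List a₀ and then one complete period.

[27; 4, 1, 12, 1, 4, 54]

a₀ = ⌊√740⌋ = 27.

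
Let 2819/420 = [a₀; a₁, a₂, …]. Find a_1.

2819 = 6·420 + 299   →  a_0 = 6
420 = 1·299 + 121   →  a_1 = 1

1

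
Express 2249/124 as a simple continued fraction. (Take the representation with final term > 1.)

[18; 7, 3, 2, 2]

2249 = 18*124 + 17
124 = 7*17 + 5
17 = 3*5 + 2
5 = 2*2 + 1
2 = 2*1 + 0  (stop)
So 2249/124 = [18; 7, 3, 2, 2].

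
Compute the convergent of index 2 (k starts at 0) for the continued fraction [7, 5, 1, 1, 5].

43/6

Using pₖ = aₖpₖ₋₁ + pₖ₋₂, qₖ = aₖqₖ₋₁ + qₖ₋₂ (with p₋₁=1, p₋₂=0, q₋₁=0, q₋₂=1):
  k=0: a=7, p=7, q=1
  k=1: a=5, p=36, q=5
  k=2: a=1, p=43, q=6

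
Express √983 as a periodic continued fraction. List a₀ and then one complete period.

[31; 2, 1, 5, 31, 5, 1, 2, 62]

a₀ = ⌊√983⌋ = 31.
With m₀=0, d₀=1 and mₖ₊₁ = dₖaₖ − mₖ, dₖ₊₁ = (n − mₖ₊₁²)/dₖ, aₖ₊₁ = ⌊(a₀+mₖ₊₁)/dₖ₊₁⌋:
  k=1: m=31, d=22, a=2
  k=2: m=13, d=37, a=1
  k=3: m=24, d=11, a=5
  k=4: m=31, d=2, a=31
  k=5: m=31, d=11, a=5
  k=6: m=24, d=37, a=1
  k=7: m=13, d=22, a=2
  k=8: m=31, d=1, a=62
d=1 and a=2a₀=62 at k=8, so the next step gives (m, d) = (31, 22) again — its k=1 value — and the period has length 8.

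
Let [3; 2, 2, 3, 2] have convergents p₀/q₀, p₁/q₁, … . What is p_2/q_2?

Using pₖ = aₖpₖ₋₁ + pₖ₋₂, qₖ = aₖqₖ₋₁ + qₖ₋₂ (with p₋₁=1, p₋₂=0, q₋₁=0, q₋₂=1):
  k=0: a=3, p=3, q=1
  k=1: a=2, p=7, q=2
  k=2: a=2, p=17, q=5

17/5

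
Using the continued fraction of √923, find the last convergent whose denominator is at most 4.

√923 = [30; 2, 1, 1, 1, 2, 60, …] (period length 6).
Convergents:
  p_0/q_0 = 30/1
  p_1/q_1 = 61/2
  p_2/q_2 = 91/3
  p_3/q_3 = 152/5
q_2 = 3 ≤ 4 < 5 = q_3, so the answer is 91/3.

91/3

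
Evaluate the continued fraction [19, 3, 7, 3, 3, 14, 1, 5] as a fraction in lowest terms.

401734/20795

Fold from the inside: start with 5/1.
  1 + 1/5 = 6/5
  14 + 5/6 = 89/6
  3 + 6/89 = 273/89
  3 + 89/273 = 908/273
  7 + 273/908 = 6629/908
  3 + 908/6629 = 20795/6629
  19 + 6629/20795 = 401734/20795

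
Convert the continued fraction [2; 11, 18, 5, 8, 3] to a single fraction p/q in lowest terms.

Fold from the inside: start with 3/1.
  8 + 1/3 = 25/3
  5 + 3/25 = 128/25
  18 + 25/128 = 2329/128
  11 + 128/2329 = 25747/2329
  2 + 2329/25747 = 53823/25747

53823/25747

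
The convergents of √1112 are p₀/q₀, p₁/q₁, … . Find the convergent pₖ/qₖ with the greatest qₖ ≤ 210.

2501/75

√1112 = [33; 2, 1, 7, 1, 2, 66, …] (period length 6).
Convergents:
  p_0/q_0 = 33/1
  p_1/q_1 = 67/2
  p_2/q_2 = 100/3
  p_3/q_3 = 767/23
  p_4/q_4 = 867/26
  p_5/q_5 = 2501/75
  p_6/q_6 = 165933/4976
q_5 = 75 ≤ 210 < 4976 = q_6, so the answer is 2501/75.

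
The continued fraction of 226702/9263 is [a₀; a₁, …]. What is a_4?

4

226702 = 24·9263 + 4390   →  a_0 = 24
9263 = 2·4390 + 483   →  a_1 = 2
4390 = 9·483 + 43   →  a_2 = 9
483 = 11·43 + 10   →  a_3 = 11
43 = 4·10 + 3   →  a_4 = 4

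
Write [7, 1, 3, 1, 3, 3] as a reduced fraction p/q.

Fold from the inside: start with 3/1.
  3 + 1/3 = 10/3
  1 + 3/10 = 13/10
  3 + 10/13 = 49/13
  1 + 13/49 = 62/49
  7 + 49/62 = 483/62

483/62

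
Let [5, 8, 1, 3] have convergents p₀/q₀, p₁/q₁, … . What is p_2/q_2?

Using pₖ = aₖpₖ₋₁ + pₖ₋₂, qₖ = aₖqₖ₋₁ + qₖ₋₂ (with p₋₁=1, p₋₂=0, q₋₁=0, q₋₂=1):
  k=0: a=5, p=5, q=1
  k=1: a=8, p=41, q=8
  k=2: a=1, p=46, q=9

46/9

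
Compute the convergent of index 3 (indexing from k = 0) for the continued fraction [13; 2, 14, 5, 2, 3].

1982/147

Using pₖ = aₖpₖ₋₁ + pₖ₋₂, qₖ = aₖqₖ₋₁ + qₖ₋₂ (with p₋₁=1, p₋₂=0, q₋₁=0, q₋₂=1):
  k=0: a=13, p=13, q=1
  k=1: a=2, p=27, q=2
  k=2: a=14, p=391, q=29
  k=3: a=5, p=1982, q=147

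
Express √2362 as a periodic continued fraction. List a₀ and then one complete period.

a₀ = ⌊√2362⌋ = 48.
With m₀=0, d₀=1 and mₖ₊₁ = dₖaₖ − mₖ, dₖ₊₁ = (n − mₖ₊₁²)/dₖ, aₖ₊₁ = ⌊(a₀+mₖ₊₁)/dₖ₊₁⌋:
  k=1: m=48, d=58, a=1
  k=2: m=10, d=39, a=1
  k=3: m=29, d=39, a=1
  k=4: m=10, d=58, a=1
  k=5: m=48, d=1, a=96
d=1 and a=2a₀=96 at k=5, so the next step gives (m, d) = (48, 58) again — its k=1 value — and the period has length 5.

[48; 1, 1, 1, 1, 96]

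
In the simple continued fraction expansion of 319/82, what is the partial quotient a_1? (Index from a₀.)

1

319 = 3·82 + 73   →  a_0 = 3
82 = 1·73 + 9   →  a_1 = 1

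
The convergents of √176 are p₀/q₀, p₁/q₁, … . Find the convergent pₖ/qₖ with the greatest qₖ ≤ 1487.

√176 = [13; 3, 1, 3, 26, …] (period length 4).
Convergents:
  p_0/q_0 = 13/1
  p_1/q_1 = 40/3
  p_2/q_2 = 53/4
  p_3/q_3 = 199/15
  p_4/q_4 = 5227/394
  p_5/q_5 = 15880/1197
  p_6/q_6 = 21107/1591
q_5 = 1197 ≤ 1487 < 1591 = q_6, so the answer is 15880/1197.

15880/1197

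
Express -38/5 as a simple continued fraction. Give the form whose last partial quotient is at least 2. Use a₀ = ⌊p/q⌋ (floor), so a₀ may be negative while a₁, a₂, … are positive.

-38 = -8·5 + 2
5 = 2·2 + 1
2 = 2·1 + 0  (stop)
So -38/5 = [-8; 2, 2].

[-8; 2, 2]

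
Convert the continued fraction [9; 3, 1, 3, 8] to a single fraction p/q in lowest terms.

Using pₖ = aₖpₖ₋₁ + pₖ₋₂ and qₖ = aₖqₖ₋₁ + qₖ₋₂:
  k=0: a=9, p=9, q=1
  k=1: a=3, p=28, q=3
  k=2: a=1, p=37, q=4
  k=3: a=3, p=139, q=15
  k=4: a=8, p=1149, q=124

1149/124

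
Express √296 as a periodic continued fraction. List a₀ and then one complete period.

[17; 4, 1, 7, 1, 4, 34]

a₀ = ⌊√296⌋ = 17.
With m₀=0, d₀=1 and mₖ₊₁ = dₖaₖ − mₖ, dₖ₊₁ = (n − mₖ₊₁²)/dₖ, aₖ₊₁ = ⌊(a₀+mₖ₊₁)/dₖ₊₁⌋:
  k=1: m=17, d=7, a=4
  k=2: m=11, d=25, a=1
  k=3: m=14, d=4, a=7
  k=4: m=14, d=25, a=1
  k=5: m=11, d=7, a=4
  k=6: m=17, d=1, a=34
d=1 and a=2a₀=34 at k=6, so the next step gives (m, d) = (17, 7) again — its k=1 value — and the period has length 6.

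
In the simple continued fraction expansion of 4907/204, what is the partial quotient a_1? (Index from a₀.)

18

4907 = 24·204 + 11   →  a_0 = 24
204 = 18·11 + 6   →  a_1 = 18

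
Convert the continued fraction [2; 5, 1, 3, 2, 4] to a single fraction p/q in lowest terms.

502/231

Fold from the inside: start with 4/1.
  2 + 1/4 = 9/4
  3 + 4/9 = 31/9
  1 + 9/31 = 40/31
  5 + 31/40 = 231/40
  2 + 40/231 = 502/231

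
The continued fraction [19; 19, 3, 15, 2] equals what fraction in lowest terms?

Fold from the inside: start with 2/1.
  15 + 1/2 = 31/2
  3 + 2/31 = 95/31
  19 + 31/95 = 1836/95
  19 + 95/1836 = 34979/1836

34979/1836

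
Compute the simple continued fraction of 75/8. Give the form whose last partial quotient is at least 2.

[9; 2, 1, 2]

75 = 9*8 + 3
8 = 2*3 + 2
3 = 1*2 + 1
2 = 2*1 + 0  (stop)
So 75/8 = [9; 2, 1, 2].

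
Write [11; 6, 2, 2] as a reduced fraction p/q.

Fold from the inside: start with 2/1.
  2 + 1/2 = 5/2
  6 + 2/5 = 32/5
  11 + 5/32 = 357/32

357/32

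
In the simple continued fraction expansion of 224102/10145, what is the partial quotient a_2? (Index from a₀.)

224102 = 22·10145 + 912   →  a_0 = 22
10145 = 11·912 + 113   →  a_1 = 11
912 = 8·113 + 8   →  a_2 = 8

8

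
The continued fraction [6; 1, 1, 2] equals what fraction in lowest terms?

33/5

Using pₖ = aₖpₖ₋₁ + pₖ₋₂ and qₖ = aₖqₖ₋₁ + qₖ₋₂:
  k=0: a=6, p=6, q=1
  k=1: a=1, p=7, q=1
  k=2: a=1, p=13, q=2
  k=3: a=2, p=33, q=5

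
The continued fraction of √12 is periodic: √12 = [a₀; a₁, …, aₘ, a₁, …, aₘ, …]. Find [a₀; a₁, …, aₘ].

a₀ = ⌊√12⌋ = 3.
With m₀=0, d₀=1 and mₖ₊₁ = dₖaₖ − mₖ, dₖ₊₁ = (n − mₖ₊₁²)/dₖ, aₖ₊₁ = ⌊(a₀+mₖ₊₁)/dₖ₊₁⌋:
  k=1: m=3, d=3, a=2
  k=2: m=3, d=1, a=6
d=1 and a=2a₀=6 at k=2, so the next step gives (m, d) = (3, 3) again — its k=1 value — and the period has length 2.

[3; 2, 6]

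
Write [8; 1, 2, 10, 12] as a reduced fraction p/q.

3254/375

Using pₖ = aₖpₖ₋₁ + pₖ₋₂ and qₖ = aₖqₖ₋₁ + qₖ₋₂:
  k=0: a=8, p=8, q=1
  k=1: a=1, p=9, q=1
  k=2: a=2, p=26, q=3
  k=3: a=10, p=269, q=31
  k=4: a=12, p=3254, q=375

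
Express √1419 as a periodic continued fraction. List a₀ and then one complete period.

[37; 1, 2, 37, 2, 1, 74]

a₀ = ⌊√1419⌋ = 37.
With m₀=0, d₀=1 and mₖ₊₁ = dₖaₖ − mₖ, dₖ₊₁ = (n − mₖ₊₁²)/dₖ, aₖ₊₁ = ⌊(a₀+mₖ₊₁)/dₖ₊₁⌋:
  k=1: m=37, d=50, a=1
  k=2: m=13, d=25, a=2
  k=3: m=37, d=2, a=37
  k=4: m=37, d=25, a=2
  k=5: m=13, d=50, a=1
  k=6: m=37, d=1, a=74
d=1 and a=2a₀=74 at k=6, so the next step gives (m, d) = (37, 50) again — its k=1 value — and the period has length 6.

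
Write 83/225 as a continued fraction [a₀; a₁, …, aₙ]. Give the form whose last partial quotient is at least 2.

[0; 2, 1, 2, 2, 5, 2]

83 = 0×225 + 83
225 = 2×83 + 59
83 = 1×59 + 24
59 = 2×24 + 11
24 = 2×11 + 2
11 = 5×2 + 1
2 = 2×1 + 0  (stop)
So 83/225 = [0; 2, 1, 2, 2, 5, 2].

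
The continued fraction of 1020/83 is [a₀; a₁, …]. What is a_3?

5

1020 = 12·83 + 24   →  a_0 = 12
83 = 3·24 + 11   →  a_1 = 3
24 = 2·11 + 2   →  a_2 = 2
11 = 5·2 + 1   →  a_3 = 5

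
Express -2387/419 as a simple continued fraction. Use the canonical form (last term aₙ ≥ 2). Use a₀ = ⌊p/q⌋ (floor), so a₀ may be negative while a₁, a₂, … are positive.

[-6; 3, 3, 2, 1, 12]

-2387 = -6·419 + 127
419 = 3·127 + 38
127 = 3·38 + 13
38 = 2·13 + 12
13 = 1·12 + 1
12 = 12·1 + 0  (stop)
So -2387/419 = [-6; 3, 3, 2, 1, 12].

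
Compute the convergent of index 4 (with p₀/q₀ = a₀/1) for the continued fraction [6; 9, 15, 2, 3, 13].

Using pₖ = aₖpₖ₋₁ + pₖ₋₂, qₖ = aₖqₖ₋₁ + qₖ₋₂ (with p₋₁=1, p₋₂=0, q₋₁=0, q₋₂=1):
  k=0: a=6, p=6, q=1
  k=1: a=9, p=55, q=9
  k=2: a=15, p=831, q=136
  k=3: a=2, p=1717, q=281
  k=4: a=3, p=5982, q=979

5982/979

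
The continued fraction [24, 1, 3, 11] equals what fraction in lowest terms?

1114/45

Fold from the inside: start with 11/1.
  3 + 1/11 = 34/11
  1 + 11/34 = 45/34
  24 + 34/45 = 1114/45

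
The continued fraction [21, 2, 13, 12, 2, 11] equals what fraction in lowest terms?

167449/7795

Fold from the inside: start with 11/1.
  2 + 1/11 = 23/11
  12 + 11/23 = 287/23
  13 + 23/287 = 3754/287
  2 + 287/3754 = 7795/3754
  21 + 3754/7795 = 167449/7795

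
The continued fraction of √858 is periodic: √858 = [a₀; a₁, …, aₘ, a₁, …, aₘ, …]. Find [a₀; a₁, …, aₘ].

[29; 3, 2, 3, 58]

a₀ = ⌊√858⌋ = 29.
With m₀=0, d₀=1 and mₖ₊₁ = dₖaₖ − mₖ, dₖ₊₁ = (n − mₖ₊₁²)/dₖ, aₖ₊₁ = ⌊(a₀+mₖ₊₁)/dₖ₊₁⌋:
  k=1: m=29, d=17, a=3
  k=2: m=22, d=22, a=2
  k=3: m=22, d=17, a=3
  k=4: m=29, d=1, a=58
d=1 and a=2a₀=58 at k=4, so the next step gives (m, d) = (29, 17) again — its k=1 value — and the period has length 4.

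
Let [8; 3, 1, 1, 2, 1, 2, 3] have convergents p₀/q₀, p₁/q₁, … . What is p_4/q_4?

149/18

Using pₖ = aₖpₖ₋₁ + pₖ₋₂, qₖ = aₖqₖ₋₁ + qₖ₋₂ (with p₋₁=1, p₋₂=0, q₋₁=0, q₋₂=1):
  k=0: a=8, p=8, q=1
  k=1: a=3, p=25, q=3
  k=2: a=1, p=33, q=4
  k=3: a=1, p=58, q=7
  k=4: a=2, p=149, q=18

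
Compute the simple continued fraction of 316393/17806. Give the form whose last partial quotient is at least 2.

316393 = 17*17806 + 13691
17806 = 1*13691 + 4115
13691 = 3*4115 + 1346
4115 = 3*1346 + 77
1346 = 17*77 + 37
77 = 2*37 + 3
37 = 12*3 + 1
3 = 3*1 + 0  (stop)
So 316393/17806 = [17; 1, 3, 3, 17, 2, 12, 3].

[17; 1, 3, 3, 17, 2, 12, 3]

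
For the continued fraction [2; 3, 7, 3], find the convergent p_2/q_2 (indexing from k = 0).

Using pₖ = aₖpₖ₋₁ + pₖ₋₂, qₖ = aₖqₖ₋₁ + qₖ₋₂ (with p₋₁=1, p₋₂=0, q₋₁=0, q₋₂=1):
  k=0: a=2, p=2, q=1
  k=1: a=3, p=7, q=3
  k=2: a=7, p=51, q=22

51/22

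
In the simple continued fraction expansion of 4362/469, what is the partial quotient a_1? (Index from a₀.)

4362 = 9·469 + 141   →  a_0 = 9
469 = 3·141 + 46   →  a_1 = 3

3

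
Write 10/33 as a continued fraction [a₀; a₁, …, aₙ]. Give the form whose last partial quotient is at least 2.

[0; 3, 3, 3]

10 = 0·33 + 10
33 = 3·10 + 3
10 = 3·3 + 1
3 = 3·1 + 0  (stop)
So 10/33 = [0; 3, 3, 3].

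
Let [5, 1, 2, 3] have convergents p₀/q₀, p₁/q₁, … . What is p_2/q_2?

17/3

Using pₖ = aₖpₖ₋₁ + pₖ₋₂, qₖ = aₖqₖ₋₁ + qₖ₋₂ (with p₋₁=1, p₋₂=0, q₋₁=0, q₋₂=1):
  k=0: a=5, p=5, q=1
  k=1: a=1, p=6, q=1
  k=2: a=2, p=17, q=3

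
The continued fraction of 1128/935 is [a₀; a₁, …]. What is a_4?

1128 = 1·935 + 193   →  a_0 = 1
935 = 4·193 + 163   →  a_1 = 4
193 = 1·163 + 30   →  a_2 = 1
163 = 5·30 + 13   →  a_3 = 5
30 = 2·13 + 4   →  a_4 = 2

2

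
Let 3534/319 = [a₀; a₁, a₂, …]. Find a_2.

3534 = 11·319 + 25   →  a_0 = 11
319 = 12·25 + 19   →  a_1 = 12
25 = 1·19 + 6   →  a_2 = 1

1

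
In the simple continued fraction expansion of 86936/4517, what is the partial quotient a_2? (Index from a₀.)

17

86936 = 19·4517 + 1113   →  a_0 = 19
4517 = 4·1113 + 65   →  a_1 = 4
1113 = 17·65 + 8   →  a_2 = 17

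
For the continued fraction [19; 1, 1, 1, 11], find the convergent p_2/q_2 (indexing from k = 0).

39/2

Using pₖ = aₖpₖ₋₁ + pₖ₋₂, qₖ = aₖqₖ₋₁ + qₖ₋₂ (with p₋₁=1, p₋₂=0, q₋₁=0, q₋₂=1):
  k=0: a=19, p=19, q=1
  k=1: a=1, p=20, q=1
  k=2: a=1, p=39, q=2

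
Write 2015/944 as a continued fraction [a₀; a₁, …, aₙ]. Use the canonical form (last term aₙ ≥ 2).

2015 = 2·944 + 127
944 = 7·127 + 55
127 = 2·55 + 17
55 = 3·17 + 4
17 = 4·4 + 1
4 = 4·1 + 0  (stop)
So 2015/944 = [2; 7, 2, 3, 4, 4].

[2; 7, 2, 3, 4, 4]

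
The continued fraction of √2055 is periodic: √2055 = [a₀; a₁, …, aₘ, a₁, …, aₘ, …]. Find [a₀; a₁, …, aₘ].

[45; 3, 90]

a₀ = ⌊√2055⌋ = 45.
With m₀=0, d₀=1 and mₖ₊₁ = dₖaₖ − mₖ, dₖ₊₁ = (n − mₖ₊₁²)/dₖ, aₖ₊₁ = ⌊(a₀+mₖ₊₁)/dₖ₊₁⌋:
  k=1: m=45, d=30, a=3
  k=2: m=45, d=1, a=90
d=1 and a=2a₀=90 at k=2, so the next step gives (m, d) = (45, 30) again — its k=1 value — and the period has length 2.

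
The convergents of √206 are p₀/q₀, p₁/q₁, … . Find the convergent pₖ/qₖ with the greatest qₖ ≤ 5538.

59535/4148

√206 = [14; 2, 1, 5, 14, 5, 1, 2, 28, …] (period length 8).
Convergents:
  p_0/q_0 = 14/1
  p_1/q_1 = 29/2
  p_2/q_2 = 43/3
  p_3/q_3 = 244/17
  p_4/q_4 = 3459/241
  p_5/q_5 = 17539/1222
  p_6/q_6 = 20998/1463
  p_7/q_7 = 59535/4148
  p_8/q_8 = 1687978/117607
q_7 = 4148 ≤ 5538 < 117607 = q_8, so the answer is 59535/4148.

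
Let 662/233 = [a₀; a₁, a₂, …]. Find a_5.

662 = 2·233 + 196   →  a_0 = 2
233 = 1·196 + 37   →  a_1 = 1
196 = 5·37 + 11   →  a_2 = 5
37 = 3·11 + 4   →  a_3 = 3
11 = 2·4 + 3   →  a_4 = 2
4 = 1·3 + 1   →  a_5 = 1

1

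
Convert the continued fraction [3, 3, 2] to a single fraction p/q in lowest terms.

23/7

Fold from the inside: start with 2/1.
  3 + 1/2 = 7/2
  3 + 2/7 = 23/7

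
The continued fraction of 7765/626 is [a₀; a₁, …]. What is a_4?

7765 = 12·626 + 253   →  a_0 = 12
626 = 2·253 + 120   →  a_1 = 2
253 = 2·120 + 13   →  a_2 = 2
120 = 9·13 + 3   →  a_3 = 9
13 = 4·3 + 1   →  a_4 = 4

4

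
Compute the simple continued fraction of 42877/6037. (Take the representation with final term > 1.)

42877 = 7*6037 + 618
6037 = 9*618 + 475
618 = 1*475 + 143
475 = 3*143 + 46
143 = 3*46 + 5
46 = 9*5 + 1
5 = 5*1 + 0  (stop)
So 42877/6037 = [7; 9, 1, 3, 3, 9, 5].

[7; 9, 1, 3, 3, 9, 5]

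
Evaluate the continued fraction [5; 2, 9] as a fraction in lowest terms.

Fold from the inside: start with 9/1.
  2 + 1/9 = 19/9
  5 + 9/19 = 104/19

104/19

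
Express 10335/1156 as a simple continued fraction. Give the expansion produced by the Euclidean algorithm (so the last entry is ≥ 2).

[8; 1, 15, 1, 3, 17]

10335 = 8*1156 + 1087
1156 = 1*1087 + 69
1087 = 15*69 + 52
69 = 1*52 + 17
52 = 3*17 + 1
17 = 17*1 + 0  (stop)
So 10335/1156 = [8; 1, 15, 1, 3, 17].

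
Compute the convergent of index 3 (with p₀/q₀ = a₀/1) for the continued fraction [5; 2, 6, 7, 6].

508/93

Using pₖ = aₖpₖ₋₁ + pₖ₋₂, qₖ = aₖqₖ₋₁ + qₖ₋₂ (with p₋₁=1, p₋₂=0, q₋₁=0, q₋₂=1):
  k=0: a=5, p=5, q=1
  k=1: a=2, p=11, q=2
  k=2: a=6, p=71, q=13
  k=3: a=7, p=508, q=93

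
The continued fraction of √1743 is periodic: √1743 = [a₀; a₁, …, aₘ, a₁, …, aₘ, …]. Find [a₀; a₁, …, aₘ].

a₀ = ⌊√1743⌋ = 41.

[41; 1, 2, 1, 82]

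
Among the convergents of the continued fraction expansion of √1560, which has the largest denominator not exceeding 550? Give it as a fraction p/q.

12481/316

√1560 = [39; 2, 78, …] (period length 2).
Convergents:
  p_0/q_0 = 39/1
  p_1/q_1 = 79/2
  p_2/q_2 = 6201/157
  p_3/q_3 = 12481/316
  p_4/q_4 = 979719/24805
q_3 = 316 ≤ 550 < 24805 = q_4, so the answer is 12481/316.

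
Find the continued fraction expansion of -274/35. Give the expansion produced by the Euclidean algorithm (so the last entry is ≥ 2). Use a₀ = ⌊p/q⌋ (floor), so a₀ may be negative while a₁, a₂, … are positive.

[-8; 5, 1, 5]

-274 = -8*35 + 6
35 = 5*6 + 5
6 = 1*5 + 1
5 = 5*1 + 0  (stop)
So -274/35 = [-8; 5, 1, 5].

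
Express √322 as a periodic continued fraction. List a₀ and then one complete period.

[17; 1, 16, 1, 34]

a₀ = ⌊√322⌋ = 17.
With m₀=0, d₀=1 and mₖ₊₁ = dₖaₖ − mₖ, dₖ₊₁ = (n − mₖ₊₁²)/dₖ, aₖ₊₁ = ⌊(a₀+mₖ₊₁)/dₖ₊₁⌋:
  k=1: m=17, d=33, a=1
  k=2: m=16, d=2, a=16
  k=3: m=16, d=33, a=1
  k=4: m=17, d=1, a=34
d=1 and a=2a₀=34 at k=4, so the next step gives (m, d) = (17, 33) again — its k=1 value — and the period has length 4.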